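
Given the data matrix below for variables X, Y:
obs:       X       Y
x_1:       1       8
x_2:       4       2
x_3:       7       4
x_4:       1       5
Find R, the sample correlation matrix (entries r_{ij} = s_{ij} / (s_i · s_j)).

Step 1 — column means:
  mean(X) = (1 + 4 + 7 + 1) / 4 = 13/4 = 3.25
  mean(Y) = (8 + 2 + 4 + 5) / 4 = 19/4 = 4.75

Step 2 — sample variances and covariances s[i,j] = (1/(n-1)) · Σ_k (x_{k,i} - mean_i) · (x_{k,j} - mean_j), with n-1 = 3:
  s[X,X] = ((-2.25)·(-2.25) + (0.75)·(0.75) + (3.75)·(3.75) + (-2.25)·(-2.25)) / 3 = 24.75/3 = 8.25
  s[X,Y] = ((-2.25)·(3.25) + (0.75)·(-2.75) + (3.75)·(-0.75) + (-2.25)·(0.25)) / 3 = -12.75/3 = -4.25
  s[Y,Y] = ((3.25)·(3.25) + (-2.75)·(-2.75) + (-0.75)·(-0.75) + (0.25)·(0.25)) / 3 = 18.75/3 = 6.25
  Sample standard deviations s_i = √(s[i,i]):
  s(X) = √(8.25) = 2.8723
  s(Y) = √(6.25) = 2.5

Step 3 — r_{ij} = s_{ij} / (s_i · s_j):
  r[X,X] = 1 (diagonal).
  r[X,Y] = -4.25 / (2.8723 · 2.5) = -4.25 / 7.1807 = -0.5919
  r[Y,Y] = 1 (diagonal).

R is symmetric with unit diagonal. Assembling:

R = [[1, -0.5919],
 [-0.5919, 1]]


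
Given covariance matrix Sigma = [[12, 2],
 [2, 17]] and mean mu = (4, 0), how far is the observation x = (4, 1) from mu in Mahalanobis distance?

Step 1 — centre the observation: (x - mu) = (0, 1).

Step 2 — invert Sigma. det(Sigma) = 12·17 - (2)² = 200.
  Sigma^{-1} = (1/det) · [[d, -b], [-b, a]] = [[0.085, -0.01],
 [-0.01, 0.06]].

Step 3 — form the quadratic (x - mu)^T · Sigma^{-1} · (x - mu):
  Sigma^{-1} · (x - mu) = (-0.01, 0.06).
  (x - mu)^T · [Sigma^{-1} · (x - mu)] = (0)·(-0.01) + (1)·(0.06) = 0.06.

Step 4 — take square root: d = √(0.06) ≈ 0.2449.

d(x, mu) = √(0.06) ≈ 0.2449


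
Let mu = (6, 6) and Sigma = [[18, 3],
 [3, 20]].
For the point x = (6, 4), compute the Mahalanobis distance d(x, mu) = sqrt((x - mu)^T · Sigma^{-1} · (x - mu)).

Step 1 — centre the observation: (x - mu) = (0, -2).

Step 2 — invert Sigma. det(Sigma) = 18·20 - (3)² = 351.
  Sigma^{-1} = (1/det) · [[d, -b], [-b, a]] = [[0.057, -0.0085],
 [-0.0085, 0.0513]].

Step 3 — form the quadratic (x - mu)^T · Sigma^{-1} · (x - mu):
  Sigma^{-1} · (x - mu) = (0.0171, -0.1026).
  (x - mu)^T · [Sigma^{-1} · (x - mu)] = (0)·(0.0171) + (-2)·(-0.1026) = 0.2051.

Step 4 — take square root: d = √(0.2051) ≈ 0.4529.

d(x, mu) = √(0.2051) ≈ 0.4529


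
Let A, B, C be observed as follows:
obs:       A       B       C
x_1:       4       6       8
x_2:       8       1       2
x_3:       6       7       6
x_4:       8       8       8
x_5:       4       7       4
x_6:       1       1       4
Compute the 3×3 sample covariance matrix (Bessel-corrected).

Step 1 — column means:
  mean(A) = (4 + 8 + 6 + 8 + 4 + 1) / 6 = 31/6 = 5.1667
  mean(B) = (6 + 1 + 7 + 8 + 7 + 1) / 6 = 30/6 = 5
  mean(C) = (8 + 2 + 6 + 8 + 4 + 4) / 6 = 32/6 = 5.3333

Step 2 — sample covariance S[i,j] = (1/(n-1)) · Σ_k (x_{k,i} - mean_i) · (x_{k,j} - mean_j), with n-1 = 5.
  S[A,A] = ((-1.1667)·(-1.1667) + (2.8333)·(2.8333) + (0.8333)·(0.8333) + (2.8333)·(2.8333) + (-1.1667)·(-1.1667) + (-4.1667)·(-4.1667)) / 5 = 36.8333/5 = 7.3667
  S[A,B] = ((-1.1667)·(1) + (2.8333)·(-4) + (0.8333)·(2) + (2.8333)·(3) + (-1.1667)·(2) + (-4.1667)·(-4)) / 5 = 12/5 = 2.4
  S[A,C] = ((-1.1667)·(2.6667) + (2.8333)·(-3.3333) + (0.8333)·(0.6667) + (2.8333)·(2.6667) + (-1.1667)·(-1.3333) + (-4.1667)·(-1.3333)) / 5 = 2.6667/5 = 0.5333
  S[B,B] = ((1)·(1) + (-4)·(-4) + (2)·(2) + (3)·(3) + (2)·(2) + (-4)·(-4)) / 5 = 50/5 = 10
  S[B,C] = ((1)·(2.6667) + (-4)·(-3.3333) + (2)·(0.6667) + (3)·(2.6667) + (2)·(-1.3333) + (-4)·(-1.3333)) / 5 = 28/5 = 5.6
  S[C,C] = ((2.6667)·(2.6667) + (-3.3333)·(-3.3333) + (0.6667)·(0.6667) + (2.6667)·(2.6667) + (-1.3333)·(-1.3333) + (-1.3333)·(-1.3333)) / 5 = 29.3333/5 = 5.8667

S is symmetric (S[j,i] = S[i,j]). Assembling:

S = [[7.3667, 2.4, 0.5333],
 [2.4, 10, 5.6],
 [0.5333, 5.6, 5.8667]]


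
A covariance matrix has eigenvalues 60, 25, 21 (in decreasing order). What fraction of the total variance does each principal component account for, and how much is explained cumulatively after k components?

Step 1 — total variance = trace(Sigma) = Σ λ_i = 60 + 25 + 21 = 106.

Step 2 — fraction explained by component i = λ_i / Σ λ:
  PC1: 60/106 = 0.566
  PC2: 25/106 = 0.2358
  PC3: 21/106 = 0.1981

Step 3 — cumulative fraction after k components = (λ_1 + ... + λ_k) / Σ λ:
  k = 1: 60/106 = 0.566
  k = 2: (60 + 25)/106 = 85/106 = 0.8019
  k = 3: (60 + 25 + 21)/106 = 106/106 = 1

Summary (fraction, with percent):

explained: PC1 0.566 (56.6%), PC2 0.2358 (23.58%), PC3 0.1981 (19.81%);  cumulative: 0.566, 0.8019, 1


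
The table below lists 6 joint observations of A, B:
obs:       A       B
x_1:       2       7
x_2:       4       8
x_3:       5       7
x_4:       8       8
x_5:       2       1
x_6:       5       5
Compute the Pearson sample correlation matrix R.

Step 1 — column means:
  mean(A) = (2 + 4 + 5 + 8 + 2 + 5) / 6 = 26/6 = 4.3333
  mean(B) = (7 + 8 + 7 + 8 + 1 + 5) / 6 = 36/6 = 6

Step 2 — sample variances and covariances s[i,j] = (1/(n-1)) · Σ_k (x_{k,i} - mean_i) · (x_{k,j} - mean_j), with n-1 = 5:
  s[A,A] = ((-2.3333)·(-2.3333) + (-0.3333)·(-0.3333) + (0.6667)·(0.6667) + (3.6667)·(3.6667) + (-2.3333)·(-2.3333) + (0.6667)·(0.6667)) / 5 = 25.3333/5 = 5.0667
  s[A,B] = ((-2.3333)·(1) + (-0.3333)·(2) + (0.6667)·(1) + (3.6667)·(2) + (-2.3333)·(-5) + (0.6667)·(-1)) / 5 = 16/5 = 3.2
  s[B,B] = ((1)·(1) + (2)·(2) + (1)·(1) + (2)·(2) + (-5)·(-5) + (-1)·(-1)) / 5 = 36/5 = 7.2
  Sample standard deviations s_i = √(s[i,i]):
  s(A) = √(5.0667) = 2.2509
  s(B) = √(7.2) = 2.6833

Step 3 — r_{ij} = s_{ij} / (s_i · s_j):
  r[A,A] = 1 (diagonal).
  r[A,B] = 3.2 / (2.2509 · 2.6833) = 3.2 / 6.0399 = 0.5298
  r[B,B] = 1 (diagonal).

R is symmetric with unit diagonal. Assembling:

R = [[1, 0.5298],
 [0.5298, 1]]


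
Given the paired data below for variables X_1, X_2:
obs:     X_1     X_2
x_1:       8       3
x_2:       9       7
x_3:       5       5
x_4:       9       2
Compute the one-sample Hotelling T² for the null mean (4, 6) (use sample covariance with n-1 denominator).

Step 1 — sample mean vector:
  mean(X_1) = (8 + 9 + 5 + 9) / 4 = 31/4 = 7.75
  mean(X_2) = (3 + 7 + 5 + 2) / 4 = 17/4 = 4.25
  x̄ = (7.75, 4.25),  deviation x̄ - mu_0 = (7.75, 4.25) - (4, 6) = (3.75, -1.75).

Step 2 — sample covariance matrix, S[i,j] = (1/(n-1)) · Σ_k (x_{k,i} - mean_i) · (x_{k,j} - mean_j), divisor n-1 = 3:
  S[X_1,X_1] = ((0.25)·(0.25) + (1.25)·(1.25) + (-2.75)·(-2.75) + (1.25)·(1.25)) / 3 = 10.75/3 = 3.5833
  S[X_1,X_2] = ((0.25)·(-1.25) + (1.25)·(2.75) + (-2.75)·(0.75) + (1.25)·(-2.25)) / 3 = -1.75/3 = -0.5833
  S[X_2,X_2] = ((-1.25)·(-1.25) + (2.75)·(2.75) + (0.75)·(0.75) + (-2.25)·(-2.25)) / 3 = 14.75/3 = 4.9167
  S = [[3.5833, -0.5833],
 [-0.5833, 4.9167]].

Step 3 — invert S. det(S) = 3.5833·4.9167 - (-0.5833)² = 17.2778.
  S^{-1} = (1/det) · [[d, -b], [-b, a]] = [[0.2846, 0.0338],
 [0.0338, 0.2074]].

Step 4 — quadratic form (x̄ - mu_0)^T · S^{-1} · (x̄ - mu_0):
  S^{-1} · (x̄ - mu_0) = (1.008, -0.2363),
  (x̄ - mu_0)^T · [...] = (3.75)·(1.008) + (-1.75)·(-0.2363) = 4.1937.

Step 5 — scale by n: T² = 4 · 4.1937 = 16.7749.

T² ≈ 16.7749


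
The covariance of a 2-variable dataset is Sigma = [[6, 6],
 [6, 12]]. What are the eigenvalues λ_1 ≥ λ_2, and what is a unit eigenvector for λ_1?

Step 1 — characteristic polynomial of 2×2 Sigma:
  det(Sigma - λI) = λ² - trace · λ + det = 0.
  trace = 6 + 12 = 18, det = 6·12 - (6)² = 36.
Step 2 — discriminant:
  Δ = trace² - 4·det = 324 - 144 = 180.
Step 3 — eigenvalues:
  λ = (trace ± √Δ)/2 = (18 ± 13.4164)/2,
  λ_1 = 15.7082,  λ_2 = 2.2918.

Step 4 — unit eigenvector for λ_1: solve (Sigma - λ_1 I)v = 0. First row:
  (6 - 15.7082)·v_x + (6)·v_y = 0, i.e. (-9.7082)·v_x + (6)·v_y = 0,
  so v ∝ (b, λ_1 - a) = (6, 9.7082) = u.
  ||u|| = √((6)² + (9.7082)²) = √(130.2492) ≈ 11.4127,
  v_1 = u/||u|| ≈ (0.5257, 0.8507) (||v_1|| = 1).

λ_1 = 15.7082,  λ_2 = 2.2918;  v_1 ≈ (0.5257, 0.8507)


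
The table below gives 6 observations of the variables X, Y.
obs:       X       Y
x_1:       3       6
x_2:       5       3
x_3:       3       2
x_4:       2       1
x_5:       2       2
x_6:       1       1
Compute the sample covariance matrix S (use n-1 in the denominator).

Step 1 — column means:
  mean(X) = (3 + 5 + 3 + 2 + 2 + 1) / 6 = 16/6 = 2.6667
  mean(Y) = (6 + 3 + 2 + 1 + 2 + 1) / 6 = 15/6 = 2.5

Step 2 — sample covariance S[i,j] = (1/(n-1)) · Σ_k (x_{k,i} - mean_i) · (x_{k,j} - mean_j), with n-1 = 5.
  S[X,X] = ((0.3333)·(0.3333) + (2.3333)·(2.3333) + (0.3333)·(0.3333) + (-0.6667)·(-0.6667) + (-0.6667)·(-0.6667) + (-1.6667)·(-1.6667)) / 5 = 9.3333/5 = 1.8667
  S[X,Y] = ((0.3333)·(3.5) + (2.3333)·(0.5) + (0.3333)·(-0.5) + (-0.6667)·(-1.5) + (-0.6667)·(-0.5) + (-1.6667)·(-1.5)) / 5 = 6/5 = 1.2
  S[Y,Y] = ((3.5)·(3.5) + (0.5)·(0.5) + (-0.5)·(-0.5) + (-1.5)·(-1.5) + (-0.5)·(-0.5) + (-1.5)·(-1.5)) / 5 = 17.5/5 = 3.5

S is symmetric (S[j,i] = S[i,j]). Assembling:

S = [[1.8667, 1.2],
 [1.2, 3.5]]


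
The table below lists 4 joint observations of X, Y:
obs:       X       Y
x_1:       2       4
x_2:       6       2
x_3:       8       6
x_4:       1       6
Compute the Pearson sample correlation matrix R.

Step 1 — column means:
  mean(X) = (2 + 6 + 8 + 1) / 4 = 17/4 = 4.25
  mean(Y) = (4 + 2 + 6 + 6) / 4 = 18/4 = 4.5

Step 2 — sample variances and covariances s[i,j] = (1/(n-1)) · Σ_k (x_{k,i} - mean_i) · (x_{k,j} - mean_j), with n-1 = 3:
  s[X,X] = ((-2.25)·(-2.25) + (1.75)·(1.75) + (3.75)·(3.75) + (-3.25)·(-3.25)) / 3 = 32.75/3 = 10.9167
  s[X,Y] = ((-2.25)·(-0.5) + (1.75)·(-2.5) + (3.75)·(1.5) + (-3.25)·(1.5)) / 3 = -2.5/3 = -0.8333
  s[Y,Y] = ((-0.5)·(-0.5) + (-2.5)·(-2.5) + (1.5)·(1.5) + (1.5)·(1.5)) / 3 = 11/3 = 3.6667
  Sample standard deviations s_i = √(s[i,i]):
  s(X) = √(10.9167) = 3.304
  s(Y) = √(3.6667) = 1.9149

Step 3 — r_{ij} = s_{ij} / (s_i · s_j):
  r[X,X] = 1 (diagonal).
  r[X,Y] = -0.8333 / (3.304 · 1.9149) = -0.8333 / 6.3268 = -0.1317
  r[Y,Y] = 1 (diagonal).

R is symmetric with unit diagonal. Assembling:

R = [[1, -0.1317],
 [-0.1317, 1]]


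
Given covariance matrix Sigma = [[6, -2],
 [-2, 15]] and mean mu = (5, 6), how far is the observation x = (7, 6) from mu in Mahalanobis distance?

Step 1 — centre the observation: (x - mu) = (2, 0).

Step 2 — invert Sigma. det(Sigma) = 6·15 - (-2)² = 86.
  Sigma^{-1} = (1/det) · [[d, -b], [-b, a]] = [[0.1744, 0.0233],
 [0.0233, 0.0698]].

Step 3 — form the quadratic (x - mu)^T · Sigma^{-1} · (x - mu):
  Sigma^{-1} · (x - mu) = (0.3488, 0.0465).
  (x - mu)^T · [Sigma^{-1} · (x - mu)] = (2)·(0.3488) + (0)·(0.0465) = 0.6977.

Step 4 — take square root: d = √(0.6977) ≈ 0.8353.

d(x, mu) = √(0.6977) ≈ 0.8353


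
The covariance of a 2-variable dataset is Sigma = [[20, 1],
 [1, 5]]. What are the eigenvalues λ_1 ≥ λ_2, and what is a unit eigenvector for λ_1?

Step 1 — characteristic polynomial of 2×2 Sigma:
  det(Sigma - λI) = λ² - trace · λ + det = 0.
  trace = 20 + 5 = 25, det = 20·5 - (1)² = 99.
Step 2 — discriminant:
  Δ = trace² - 4·det = 625 - 396 = 229.
Step 3 — eigenvalues:
  λ = (trace ± √Δ)/2 = (25 ± 15.1327)/2,
  λ_1 = 20.0664,  λ_2 = 4.9336.

Step 4 — unit eigenvector for λ_1: solve (Sigma - λ_1 I)v = 0. First row:
  (20 - 20.0664)·v_x + (1)·v_y = 0, i.e. (-0.0664)·v_x + (1)·v_y = 0,
  so v ∝ (b, λ_1 - a) = (1, 0.0664) = u.
  ||u|| = √((1)² + (0.0664)²) = √(1.0044) ≈ 1.0022,
  v_1 = u/||u|| ≈ (0.9978, 0.0662) (||v_1|| = 1).

λ_1 = 20.0664,  λ_2 = 4.9336;  v_1 ≈ (0.9978, 0.0662)


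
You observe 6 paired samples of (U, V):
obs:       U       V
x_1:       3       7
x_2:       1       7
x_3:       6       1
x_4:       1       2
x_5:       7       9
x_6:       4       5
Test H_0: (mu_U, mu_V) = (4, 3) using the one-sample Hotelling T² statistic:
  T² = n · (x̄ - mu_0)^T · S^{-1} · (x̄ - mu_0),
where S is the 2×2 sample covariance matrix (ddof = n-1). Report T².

Step 1 — sample mean vector:
  mean(U) = (3 + 1 + 6 + 1 + 7 + 4) / 6 = 22/6 = 3.6667
  mean(V) = (7 + 7 + 1 + 2 + 9 + 5) / 6 = 31/6 = 5.1667
  x̄ = (3.6667, 5.1667),  deviation x̄ - mu_0 = (3.6667, 5.1667) - (4, 3) = (-0.3333, 2.1667).

Step 2 — sample covariance matrix, S[i,j] = (1/(n-1)) · Σ_k (x_{k,i} - mean_i) · (x_{k,j} - mean_j), divisor n-1 = 5:
  S[U,U] = ((-0.6667)·(-0.6667) + (-2.6667)·(-2.6667) + (2.3333)·(2.3333) + (-2.6667)·(-2.6667) + (3.3333)·(3.3333) + (0.3333)·(0.3333)) / 5 = 31.3333/5 = 6.2667
  S[U,V] = ((-0.6667)·(1.8333) + (-2.6667)·(1.8333) + (2.3333)·(-4.1667) + (-2.6667)·(-3.1667) + (3.3333)·(3.8333) + (0.3333)·(-0.1667)) / 5 = 5.3333/5 = 1.0667
  S[V,V] = ((1.8333)·(1.8333) + (1.8333)·(1.8333) + (-4.1667)·(-4.1667) + (-3.1667)·(-3.1667) + (3.8333)·(3.8333) + (-0.1667)·(-0.1667)) / 5 = 48.8333/5 = 9.7667
  S = [[6.2667, 1.0667],
 [1.0667, 9.7667]].

Step 3 — invert S. det(S) = 6.2667·9.7667 - (1.0667)² = 60.0667.
  S^{-1} = (1/det) · [[d, -b], [-b, a]] = [[0.1626, -0.0178],
 [-0.0178, 0.1043]].

Step 4 — quadratic form (x̄ - mu_0)^T · S^{-1} · (x̄ - mu_0):
  S^{-1} · (x̄ - mu_0) = (-0.0927, 0.232),
  (x̄ - mu_0)^T · [...] = (-0.3333)·(-0.0927) + (2.1667)·(0.232) = 0.5335.

Step 5 — scale by n: T² = 6 · 0.5335 = 3.2009.

T² ≈ 3.2009


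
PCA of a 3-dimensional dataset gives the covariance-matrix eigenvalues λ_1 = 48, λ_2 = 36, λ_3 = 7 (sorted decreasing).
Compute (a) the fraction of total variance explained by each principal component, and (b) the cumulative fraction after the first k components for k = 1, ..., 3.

Step 1 — total variance = trace(Sigma) = Σ λ_i = 48 + 36 + 7 = 91.

Step 2 — fraction explained by component i = λ_i / Σ λ:
  PC1: 48/91 = 0.5275
  PC2: 36/91 = 0.3956
  PC3: 7/91 = 0.0769

Step 3 — cumulative fraction after k components = (λ_1 + ... + λ_k) / Σ λ:
  k = 1: 48/91 = 0.5275
  k = 2: (48 + 36)/91 = 84/91 = 0.9231
  k = 3: (48 + 36 + 7)/91 = 91/91 = 1

Summary (fraction, with percent):

explained: PC1 0.5275 (52.75%), PC2 0.3956 (39.56%), PC3 0.0769 (7.69%);  cumulative: 0.5275, 0.9231, 1


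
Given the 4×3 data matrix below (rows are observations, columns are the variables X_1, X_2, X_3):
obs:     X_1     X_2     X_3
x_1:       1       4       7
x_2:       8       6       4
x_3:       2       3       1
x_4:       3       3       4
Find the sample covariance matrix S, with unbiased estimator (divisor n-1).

Step 1 — column means:
  mean(X_1) = (1 + 8 + 2 + 3) / 4 = 14/4 = 3.5
  mean(X_2) = (4 + 6 + 3 + 3) / 4 = 16/4 = 4
  mean(X_3) = (7 + 4 + 1 + 4) / 4 = 16/4 = 4

Step 2 — sample covariance S[i,j] = (1/(n-1)) · Σ_k (x_{k,i} - mean_i) · (x_{k,j} - mean_j), with n-1 = 3.
  S[X_1,X_1] = ((-2.5)·(-2.5) + (4.5)·(4.5) + (-1.5)·(-1.5) + (-0.5)·(-0.5)) / 3 = 29/3 = 9.6667
  S[X_1,X_2] = ((-2.5)·(0) + (4.5)·(2) + (-1.5)·(-1) + (-0.5)·(-1)) / 3 = 11/3 = 3.6667
  S[X_1,X_3] = ((-2.5)·(3) + (4.5)·(0) + (-1.5)·(-3) + (-0.5)·(0)) / 3 = -3/3 = -1
  S[X_2,X_2] = ((0)·(0) + (2)·(2) + (-1)·(-1) + (-1)·(-1)) / 3 = 6/3 = 2
  S[X_2,X_3] = ((0)·(3) + (2)·(0) + (-1)·(-3) + (-1)·(0)) / 3 = 3/3 = 1
  S[X_3,X_3] = ((3)·(3) + (0)·(0) + (-3)·(-3) + (0)·(0)) / 3 = 18/3 = 6

S is symmetric (S[j,i] = S[i,j]). Assembling:

S = [[9.6667, 3.6667, -1],
 [3.6667, 2, 1],
 [-1, 1, 6]]


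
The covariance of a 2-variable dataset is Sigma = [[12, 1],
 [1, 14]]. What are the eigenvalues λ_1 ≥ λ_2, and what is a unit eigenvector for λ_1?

Step 1 — characteristic polynomial of 2×2 Sigma:
  det(Sigma - λI) = λ² - trace · λ + det = 0.
  trace = 12 + 14 = 26, det = 12·14 - (1)² = 167.
Step 2 — discriminant:
  Δ = trace² - 4·det = 676 - 668 = 8.
Step 3 — eigenvalues:
  λ = (trace ± √Δ)/2 = (26 ± 2.8284)/2,
  λ_1 = 14.4142,  λ_2 = 11.5858.

Step 4 — unit eigenvector for λ_1: solve (Sigma - λ_1 I)v = 0. First row:
  (12 - 14.4142)·v_x + (1)·v_y = 0, i.e. (-2.4142)·v_x + (1)·v_y = 0,
  so v ∝ (b, λ_1 - a) = (1, 2.4142) = u.
  ||u|| = √((1)² + (2.4142)²) = √(6.8284) ≈ 2.6131,
  v_1 = u/||u|| ≈ (0.3827, 0.9239) (||v_1|| = 1).

λ_1 = 14.4142,  λ_2 = 11.5858;  v_1 ≈ (0.3827, 0.9239)


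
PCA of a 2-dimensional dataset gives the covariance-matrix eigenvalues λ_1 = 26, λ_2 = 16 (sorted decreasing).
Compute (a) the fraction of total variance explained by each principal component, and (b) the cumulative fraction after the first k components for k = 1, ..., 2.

Step 1 — total variance = trace(Sigma) = Σ λ_i = 26 + 16 = 42.

Step 2 — fraction explained by component i = λ_i / Σ λ:
  PC1: 26/42 = 0.619
  PC2: 16/42 = 0.381

Step 3 — cumulative fraction after k components = (λ_1 + ... + λ_k) / Σ λ:
  k = 1: 26/42 = 0.619
  k = 2: (26 + 16)/42 = 42/42 = 1

Summary (fraction, with percent):

explained: PC1 0.619 (61.9%), PC2 0.381 (38.1%);  cumulative: 0.619, 1


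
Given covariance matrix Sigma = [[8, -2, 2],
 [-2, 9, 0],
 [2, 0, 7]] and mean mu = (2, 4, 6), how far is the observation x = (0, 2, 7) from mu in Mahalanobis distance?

Step 1 — centre the observation: (x - mu) = (-2, -2, 1).

Step 2 — invert Sigma (cofactor / det for 3×3, or solve directly):
  Sigma^{-1} = [[0.1432, 0.0318, -0.0409],
 [0.0318, 0.1182, -0.0091],
 [-0.0409, -0.0091, 0.1545]].

Step 3 — form the quadratic (x - mu)^T · Sigma^{-1} · (x - mu):
  Sigma^{-1} · (x - mu) = (-0.3909, -0.3091, 0.2545).
  (x - mu)^T · [Sigma^{-1} · (x - mu)] = (-2)·(-0.3909) + (-2)·(-0.3091) + (1)·(0.2545) = 1.6545.

Step 4 — take square root: d = √(1.6545) ≈ 1.2863.

d(x, mu) = √(1.6545) ≈ 1.2863


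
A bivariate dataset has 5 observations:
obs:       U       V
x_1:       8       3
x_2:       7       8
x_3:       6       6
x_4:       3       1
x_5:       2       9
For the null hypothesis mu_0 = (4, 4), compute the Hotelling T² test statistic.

Step 1 — sample mean vector:
  mean(U) = (8 + 7 + 6 + 3 + 2) / 5 = 26/5 = 5.2
  mean(V) = (3 + 8 + 6 + 1 + 9) / 5 = 27/5 = 5.4
  x̄ = (5.2, 5.4),  deviation x̄ - mu_0 = (5.2, 5.4) - (4, 4) = (1.2, 1.4).

Step 2 — sample covariance matrix, S[i,j] = (1/(n-1)) · Σ_k (x_{k,i} - mean_i) · (x_{k,j} - mean_j), divisor n-1 = 4:
  S[U,U] = ((2.8)·(2.8) + (1.8)·(1.8) + (0.8)·(0.8) + (-2.2)·(-2.2) + (-3.2)·(-3.2)) / 4 = 26.8/4 = 6.7
  S[U,V] = ((2.8)·(-2.4) + (1.8)·(2.6) + (0.8)·(0.6) + (-2.2)·(-4.4) + (-3.2)·(3.6)) / 4 = -3.4/4 = -0.85
  S[V,V] = ((-2.4)·(-2.4) + (2.6)·(2.6) + (0.6)·(0.6) + (-4.4)·(-4.4) + (3.6)·(3.6)) / 4 = 45.2/4 = 11.3
  S = [[6.7, -0.85],
 [-0.85, 11.3]].

Step 3 — invert S. det(S) = 6.7·11.3 - (-0.85)² = 74.9875.
  S^{-1} = (1/det) · [[d, -b], [-b, a]] = [[0.1507, 0.0113],
 [0.0113, 0.0893]].

Step 4 — quadratic form (x̄ - mu_0)^T · S^{-1} · (x̄ - mu_0):
  S^{-1} · (x̄ - mu_0) = (0.1967, 0.1387),
  (x̄ - mu_0)^T · [...] = (1.2)·(0.1967) + (1.4)·(0.1387) = 0.4302.

Step 5 — scale by n: T² = 5 · 0.4302 = 2.151.

T² ≈ 2.151


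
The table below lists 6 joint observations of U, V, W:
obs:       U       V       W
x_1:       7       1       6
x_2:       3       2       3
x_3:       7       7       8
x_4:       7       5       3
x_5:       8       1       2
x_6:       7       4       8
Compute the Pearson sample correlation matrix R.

Step 1 — column means:
  mean(U) = (7 + 3 + 7 + 7 + 8 + 7) / 6 = 39/6 = 6.5
  mean(V) = (1 + 2 + 7 + 5 + 1 + 4) / 6 = 20/6 = 3.3333
  mean(W) = (6 + 3 + 8 + 3 + 2 + 8) / 6 = 30/6 = 5

Step 2 — sample variances and covariances s[i,j] = (1/(n-1)) · Σ_k (x_{k,i} - mean_i) · (x_{k,j} - mean_j), with n-1 = 5:
  s[U,U] = ((0.5)·(0.5) + (-3.5)·(-3.5) + (0.5)·(0.5) + (0.5)·(0.5) + (1.5)·(1.5) + (0.5)·(0.5)) / 5 = 15.5/5 = 3.1
  s[U,V] = ((0.5)·(-2.3333) + (-3.5)·(-1.3333) + (0.5)·(3.6667) + (0.5)·(1.6667) + (1.5)·(-2.3333) + (0.5)·(0.6667)) / 5 = 3/5 = 0.6
  s[U,W] = ((0.5)·(1) + (-3.5)·(-2) + (0.5)·(3) + (0.5)·(-2) + (1.5)·(-3) + (0.5)·(3)) / 5 = 5/5 = 1
  s[V,V] = ((-2.3333)·(-2.3333) + (-1.3333)·(-1.3333) + (3.6667)·(3.6667) + (1.6667)·(1.6667) + (-2.3333)·(-2.3333) + (0.6667)·(0.6667)) / 5 = 29.3333/5 = 5.8667
  s[V,W] = ((-2.3333)·(1) + (-1.3333)·(-2) + (3.6667)·(3) + (1.6667)·(-2) + (-2.3333)·(-3) + (0.6667)·(3)) / 5 = 17/5 = 3.4
  s[W,W] = ((1)·(1) + (-2)·(-2) + (3)·(3) + (-2)·(-2) + (-3)·(-3) + (3)·(3)) / 5 = 36/5 = 7.2
  Sample standard deviations s_i = √(s[i,i]):
  s(U) = √(3.1) = 1.7607
  s(V) = √(5.8667) = 2.4221
  s(W) = √(7.2) = 2.6833

Step 3 — r_{ij} = s_{ij} / (s_i · s_j):
  r[U,U] = 1 (diagonal).
  r[U,V] = 0.6 / (1.7607 · 2.4221) = 0.6 / 4.2646 = 0.1407
  r[U,W] = 1 / (1.7607 · 2.6833) = 1 / 4.7244 = 0.2117
  r[V,V] = 1 (diagonal).
  r[V,W] = 3.4 / (2.4221 · 2.6833) = 3.4 / 6.4992 = 0.5231
  r[W,W] = 1 (diagonal).

R is symmetric with unit diagonal. Assembling:

R = [[1, 0.1407, 0.2117],
 [0.1407, 1, 0.5231],
 [0.2117, 0.5231, 1]]


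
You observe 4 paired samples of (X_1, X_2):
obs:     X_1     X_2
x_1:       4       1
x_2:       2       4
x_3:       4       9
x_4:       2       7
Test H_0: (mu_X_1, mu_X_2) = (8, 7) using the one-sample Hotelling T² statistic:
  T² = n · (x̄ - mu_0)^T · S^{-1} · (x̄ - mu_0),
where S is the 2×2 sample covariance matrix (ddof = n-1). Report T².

Step 1 — sample mean vector:
  mean(X_1) = (4 + 2 + 4 + 2) / 4 = 12/4 = 3
  mean(X_2) = (1 + 4 + 9 + 7) / 4 = 21/4 = 5.25
  x̄ = (3, 5.25),  deviation x̄ - mu_0 = (3, 5.25) - (8, 7) = (-5, -1.75).

Step 2 — sample covariance matrix, S[i,j] = (1/(n-1)) · Σ_k (x_{k,i} - mean_i) · (x_{k,j} - mean_j), divisor n-1 = 3:
  S[X_1,X_1] = ((1)·(1) + (-1)·(-1) + (1)·(1) + (-1)·(-1)) / 3 = 4/3 = 1.3333
  S[X_1,X_2] = ((1)·(-4.25) + (-1)·(-1.25) + (1)·(3.75) + (-1)·(1.75)) / 3 = -1/3 = -0.3333
  S[X_2,X_2] = ((-4.25)·(-4.25) + (-1.25)·(-1.25) + (3.75)·(3.75) + (1.75)·(1.75)) / 3 = 36.75/3 = 12.25
  S = [[1.3333, -0.3333],
 [-0.3333, 12.25]].

Step 3 — invert S. det(S) = 1.3333·12.25 - (-0.3333)² = 16.2222.
  S^{-1} = (1/det) · [[d, -b], [-b, a]] = [[0.7551, 0.0205],
 [0.0205, 0.0822]].

Step 4 — quadratic form (x̄ - mu_0)^T · S^{-1} · (x̄ - mu_0):
  S^{-1} · (x̄ - mu_0) = (-3.8116, -0.2466),
  (x̄ - mu_0)^T · [...] = (-5)·(-3.8116) + (-1.75)·(-0.2466) = 19.4897.

Step 5 — scale by n: T² = 4 · 19.4897 = 77.9589.

T² ≈ 77.9589


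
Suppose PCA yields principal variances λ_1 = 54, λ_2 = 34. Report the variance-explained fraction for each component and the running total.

Step 1 — total variance = trace(Sigma) = Σ λ_i = 54 + 34 = 88.

Step 2 — fraction explained by component i = λ_i / Σ λ:
  PC1: 54/88 = 0.6136
  PC2: 34/88 = 0.3864

Step 3 — cumulative fraction after k components = (λ_1 + ... + λ_k) / Σ λ:
  k = 1: 54/88 = 0.6136
  k = 2: (54 + 34)/88 = 88/88 = 1

Summary (fraction, with percent):

explained: PC1 0.6136 (61.36%), PC2 0.3864 (38.64%);  cumulative: 0.6136, 1


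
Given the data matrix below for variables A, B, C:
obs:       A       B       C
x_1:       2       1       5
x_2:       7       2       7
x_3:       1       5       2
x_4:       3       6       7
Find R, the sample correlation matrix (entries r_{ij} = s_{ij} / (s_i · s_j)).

Step 1 — column means:
  mean(A) = (2 + 7 + 1 + 3) / 4 = 13/4 = 3.25
  mean(B) = (1 + 2 + 5 + 6) / 4 = 14/4 = 3.5
  mean(C) = (5 + 7 + 2 + 7) / 4 = 21/4 = 5.25

Step 2 — sample variances and covariances s[i,j] = (1/(n-1)) · Σ_k (x_{k,i} - mean_i) · (x_{k,j} - mean_j), with n-1 = 3:
  s[A,A] = ((-1.25)·(-1.25) + (3.75)·(3.75) + (-2.25)·(-2.25) + (-0.25)·(-0.25)) / 3 = 20.75/3 = 6.9167
  s[A,B] = ((-1.25)·(-2.5) + (3.75)·(-1.5) + (-2.25)·(1.5) + (-0.25)·(2.5)) / 3 = -6.5/3 = -2.1667
  s[A,C] = ((-1.25)·(-0.25) + (3.75)·(1.75) + (-2.25)·(-3.25) + (-0.25)·(1.75)) / 3 = 13.75/3 = 4.5833
  s[B,B] = ((-2.5)·(-2.5) + (-1.5)·(-1.5) + (1.5)·(1.5) + (2.5)·(2.5)) / 3 = 17/3 = 5.6667
  s[B,C] = ((-2.5)·(-0.25) + (-1.5)·(1.75) + (1.5)·(-3.25) + (2.5)·(1.75)) / 3 = -2.5/3 = -0.8333
  s[C,C] = ((-0.25)·(-0.25) + (1.75)·(1.75) + (-3.25)·(-3.25) + (1.75)·(1.75)) / 3 = 16.75/3 = 5.5833
  Sample standard deviations s_i = √(s[i,i]):
  s(A) = √(6.9167) = 2.63
  s(B) = √(5.6667) = 2.3805
  s(C) = √(5.5833) = 2.3629

Step 3 — r_{ij} = s_{ij} / (s_i · s_j):
  r[A,A] = 1 (diagonal).
  r[A,B] = -2.1667 / (2.63 · 2.3805) = -2.1667 / 6.2605 = -0.3461
  r[A,C] = 4.5833 / (2.63 · 2.3629) = 4.5833 / 6.2143 = 0.7375
  r[B,B] = 1 (diagonal).
  r[B,C] = -0.8333 / (2.3805 · 2.3629) = -0.8333 / 5.6248 = -0.1482
  r[C,C] = 1 (diagonal).

R is symmetric with unit diagonal. Assembling:

R = [[1, -0.3461, 0.7375],
 [-0.3461, 1, -0.1482],
 [0.7375, -0.1482, 1]]


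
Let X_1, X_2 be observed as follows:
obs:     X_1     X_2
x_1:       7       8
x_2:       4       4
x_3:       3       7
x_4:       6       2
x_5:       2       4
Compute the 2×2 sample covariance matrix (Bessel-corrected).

Step 1 — column means:
  mean(X_1) = (7 + 4 + 3 + 6 + 2) / 5 = 22/5 = 4.4
  mean(X_2) = (8 + 4 + 7 + 2 + 4) / 5 = 25/5 = 5

Step 2 — sample covariance S[i,j] = (1/(n-1)) · Σ_k (x_{k,i} - mean_i) · (x_{k,j} - mean_j), with n-1 = 4.
  S[X_1,X_1] = ((2.6)·(2.6) + (-0.4)·(-0.4) + (-1.4)·(-1.4) + (1.6)·(1.6) + (-2.4)·(-2.4)) / 4 = 17.2/4 = 4.3
  S[X_1,X_2] = ((2.6)·(3) + (-0.4)·(-1) + (-1.4)·(2) + (1.6)·(-3) + (-2.4)·(-1)) / 4 = 3/4 = 0.75
  S[X_2,X_2] = ((3)·(3) + (-1)·(-1) + (2)·(2) + (-3)·(-3) + (-1)·(-1)) / 4 = 24/4 = 6

S is symmetric (S[j,i] = S[i,j]). Assembling:

S = [[4.3, 0.75],
 [0.75, 6]]


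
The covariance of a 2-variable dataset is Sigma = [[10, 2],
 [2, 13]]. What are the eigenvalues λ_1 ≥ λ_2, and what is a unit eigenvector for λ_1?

Step 1 — characteristic polynomial of 2×2 Sigma:
  det(Sigma - λI) = λ² - trace · λ + det = 0.
  trace = 10 + 13 = 23, det = 10·13 - (2)² = 126.
Step 2 — discriminant:
  Δ = trace² - 4·det = 529 - 504 = 25.
Step 3 — eigenvalues:
  λ = (trace ± √Δ)/2 = (23 ± 5)/2,
  λ_1 = 14,  λ_2 = 9.

Step 4 — unit eigenvector for λ_1: solve (Sigma - λ_1 I)v = 0. First row:
  (10 - 14)·v_x + (2)·v_y = 0, i.e. (-4)·v_x + (2)·v_y = 0,
  so v ∝ (b, λ_1 - a) = (2, 4) = u.
  ||u|| = √((2)² + (4)²) = √(20) ≈ 4.4721,
  v_1 = u/||u|| ≈ (0.4472, 0.8944) (||v_1|| = 1).

λ_1 = 14,  λ_2 = 9;  v_1 ≈ (0.4472, 0.8944)


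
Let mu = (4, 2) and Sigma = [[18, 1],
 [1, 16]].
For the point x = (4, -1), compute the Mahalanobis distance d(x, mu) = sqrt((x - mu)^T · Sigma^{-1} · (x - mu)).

Step 1 — centre the observation: (x - mu) = (0, -3).

Step 2 — invert Sigma. det(Sigma) = 18·16 - (1)² = 287.
  Sigma^{-1} = (1/det) · [[d, -b], [-b, a]] = [[0.0557, -0.0035],
 [-0.0035, 0.0627]].

Step 3 — form the quadratic (x - mu)^T · Sigma^{-1} · (x - mu):
  Sigma^{-1} · (x - mu) = (0.0105, -0.1882).
  (x - mu)^T · [Sigma^{-1} · (x - mu)] = (0)·(0.0105) + (-3)·(-0.1882) = 0.5645.

Step 4 — take square root: d = √(0.5645) ≈ 0.7513.

d(x, mu) = √(0.5645) ≈ 0.7513


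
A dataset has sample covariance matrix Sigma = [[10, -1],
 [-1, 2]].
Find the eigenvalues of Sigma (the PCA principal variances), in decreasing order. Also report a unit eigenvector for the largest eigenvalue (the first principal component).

Step 1 — characteristic polynomial of 2×2 Sigma:
  det(Sigma - λI) = λ² - trace · λ + det = 0.
  trace = 10 + 2 = 12, det = 10·2 - (-1)² = 19.
Step 2 — discriminant:
  Δ = trace² - 4·det = 144 - 76 = 68.
Step 3 — eigenvalues:
  λ = (trace ± √Δ)/2 = (12 ± 8.2462)/2,
  λ_1 = 10.1231,  λ_2 = 1.8769.

Step 4 — unit eigenvector for λ_1: solve (Sigma - λ_1 I)v = 0. First row:
  (10 - 10.1231)·v_x + (-1)·v_y = 0, i.e. (-0.1231)·v_x + (-1)·v_y = 0,
  so v ∝ (b, λ_1 - a) = (-1, 0.1231); multiply by -1 so the first entry is positive: u = (1, -0.1231).
  ||u|| = √((1)² + (-0.1231)²) = √(1.0152) ≈ 1.0075,
  v_1 = u/||u|| ≈ (0.9925, -0.1222) (||v_1|| = 1).

λ_1 = 10.1231,  λ_2 = 1.8769;  v_1 ≈ (0.9925, -0.1222)


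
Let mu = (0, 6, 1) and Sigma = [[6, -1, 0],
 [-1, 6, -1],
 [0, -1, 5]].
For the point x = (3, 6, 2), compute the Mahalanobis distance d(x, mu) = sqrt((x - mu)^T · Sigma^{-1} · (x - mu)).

Step 1 — centre the observation: (x - mu) = (3, 0, 1).

Step 2 — invert Sigma (cofactor / det for 3×3, or solve directly):
  Sigma^{-1} = [[0.1716, 0.0296, 0.0059],
 [0.0296, 0.1775, 0.0355],
 [0.0059, 0.0355, 0.2071]].

Step 3 — form the quadratic (x - mu)^T · Sigma^{-1} · (x - mu):
  Sigma^{-1} · (x - mu) = (0.5207, 0.1243, 0.2249).
  (x - mu)^T · [Sigma^{-1} · (x - mu)] = (3)·(0.5207) + (0)·(0.1243) + (1)·(0.2249) = 1.787.

Step 4 — take square root: d = √(1.787) ≈ 1.3368.

d(x, mu) = √(1.787) ≈ 1.3368


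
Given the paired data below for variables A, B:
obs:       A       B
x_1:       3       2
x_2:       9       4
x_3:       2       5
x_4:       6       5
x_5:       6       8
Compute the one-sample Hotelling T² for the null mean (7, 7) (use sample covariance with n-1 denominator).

Step 1 — sample mean vector:
  mean(A) = (3 + 9 + 2 + 6 + 6) / 5 = 26/5 = 5.2
  mean(B) = (2 + 4 + 5 + 5 + 8) / 5 = 24/5 = 4.8
  x̄ = (5.2, 4.8),  deviation x̄ - mu_0 = (5.2, 4.8) - (7, 7) = (-1.8, -2.2).

Step 2 — sample covariance matrix, S[i,j] = (1/(n-1)) · Σ_k (x_{k,i} - mean_i) · (x_{k,j} - mean_j), divisor n-1 = 4:
  S[A,A] = ((-2.2)·(-2.2) + (3.8)·(3.8) + (-3.2)·(-3.2) + (0.8)·(0.8) + (0.8)·(0.8)) / 4 = 30.8/4 = 7.7
  S[A,B] = ((-2.2)·(-2.8) + (3.8)·(-0.8) + (-3.2)·(0.2) + (0.8)·(0.2) + (0.8)·(3.2)) / 4 = 5.2/4 = 1.3
  S[B,B] = ((-2.8)·(-2.8) + (-0.8)·(-0.8) + (0.2)·(0.2) + (0.2)·(0.2) + (3.2)·(3.2)) / 4 = 18.8/4 = 4.7
  S = [[7.7, 1.3],
 [1.3, 4.7]].

Step 3 — invert S. det(S) = 7.7·4.7 - (1.3)² = 34.5.
  S^{-1} = (1/det) · [[d, -b], [-b, a]] = [[0.1362, -0.0377],
 [-0.0377, 0.2232]].

Step 4 — quadratic form (x̄ - mu_0)^T · S^{-1} · (x̄ - mu_0):
  S^{-1} · (x̄ - mu_0) = (-0.1623, -0.4232),
  (x̄ - mu_0)^T · [...] = (-1.8)·(-0.1623) + (-2.2)·(-0.4232) = 1.2232.

Step 5 — scale by n: T² = 5 · 1.2232 = 6.1159.

T² ≈ 6.1159


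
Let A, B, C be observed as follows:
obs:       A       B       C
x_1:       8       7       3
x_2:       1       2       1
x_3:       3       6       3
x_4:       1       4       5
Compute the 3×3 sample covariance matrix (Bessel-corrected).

Step 1 — column means:
  mean(A) = (8 + 1 + 3 + 1) / 4 = 13/4 = 3.25
  mean(B) = (7 + 2 + 6 + 4) / 4 = 19/4 = 4.75
  mean(C) = (3 + 1 + 3 + 5) / 4 = 12/4 = 3

Step 2 — sample covariance S[i,j] = (1/(n-1)) · Σ_k (x_{k,i} - mean_i) · (x_{k,j} - mean_j), with n-1 = 3.
  S[A,A] = ((4.75)·(4.75) + (-2.25)·(-2.25) + (-0.25)·(-0.25) + (-2.25)·(-2.25)) / 3 = 32.75/3 = 10.9167
  S[A,B] = ((4.75)·(2.25) + (-2.25)·(-2.75) + (-0.25)·(1.25) + (-2.25)·(-0.75)) / 3 = 18.25/3 = 6.0833
  S[A,C] = ((4.75)·(0) + (-2.25)·(-2) + (-0.25)·(0) + (-2.25)·(2)) / 3 = 0/3 = 0
  S[B,B] = ((2.25)·(2.25) + (-2.75)·(-2.75) + (1.25)·(1.25) + (-0.75)·(-0.75)) / 3 = 14.75/3 = 4.9167
  S[B,C] = ((2.25)·(0) + (-2.75)·(-2) + (1.25)·(0) + (-0.75)·(2)) / 3 = 4/3 = 1.3333
  S[C,C] = ((0)·(0) + (-2)·(-2) + (0)·(0) + (2)·(2)) / 3 = 8/3 = 2.6667

S is symmetric (S[j,i] = S[i,j]). Assembling:

S = [[10.9167, 6.0833, 0],
 [6.0833, 4.9167, 1.3333],
 [0, 1.3333, 2.6667]]


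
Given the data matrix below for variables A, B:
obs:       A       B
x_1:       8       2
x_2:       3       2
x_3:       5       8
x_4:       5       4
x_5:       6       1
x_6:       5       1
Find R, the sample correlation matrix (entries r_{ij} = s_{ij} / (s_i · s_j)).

Step 1 — column means:
  mean(A) = (8 + 3 + 5 + 5 + 6 + 5) / 6 = 32/6 = 5.3333
  mean(B) = (2 + 2 + 8 + 4 + 1 + 1) / 6 = 18/6 = 3

Step 2 — sample variances and covariances s[i,j] = (1/(n-1)) · Σ_k (x_{k,i} - mean_i) · (x_{k,j} - mean_j), with n-1 = 5:
  s[A,A] = ((2.6667)·(2.6667) + (-2.3333)·(-2.3333) + (-0.3333)·(-0.3333) + (-0.3333)·(-0.3333) + (0.6667)·(0.6667) + (-0.3333)·(-0.3333)) / 5 = 13.3333/5 = 2.6667
  s[A,B] = ((2.6667)·(-1) + (-2.3333)·(-1) + (-0.3333)·(5) + (-0.3333)·(1) + (0.6667)·(-2) + (-0.3333)·(-2)) / 5 = -3/5 = -0.6
  s[B,B] = ((-1)·(-1) + (-1)·(-1) + (5)·(5) + (1)·(1) + (-2)·(-2) + (-2)·(-2)) / 5 = 36/5 = 7.2
  Sample standard deviations s_i = √(s[i,i]):
  s(A) = √(2.6667) = 1.633
  s(B) = √(7.2) = 2.6833

Step 3 — r_{ij} = s_{ij} / (s_i · s_j):
  r[A,A] = 1 (diagonal).
  r[A,B] = -0.6 / (1.633 · 2.6833) = -0.6 / 4.3818 = -0.1369
  r[B,B] = 1 (diagonal).

R is symmetric with unit diagonal. Assembling:

R = [[1, -0.1369],
 [-0.1369, 1]]


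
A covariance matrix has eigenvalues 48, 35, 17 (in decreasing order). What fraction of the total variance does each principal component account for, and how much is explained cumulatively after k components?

Step 1 — total variance = trace(Sigma) = Σ λ_i = 48 + 35 + 17 = 100.

Step 2 — fraction explained by component i = λ_i / Σ λ:
  PC1: 48/100 = 0.48
  PC2: 35/100 = 0.35
  PC3: 17/100 = 0.17

Step 3 — cumulative fraction after k components = (λ_1 + ... + λ_k) / Σ λ:
  k = 1: 48/100 = 0.48
  k = 2: (48 + 35)/100 = 83/100 = 0.83
  k = 3: (48 + 35 + 17)/100 = 100/100 = 1

Summary (fraction, with percent):

explained: PC1 0.48 (48%), PC2 0.35 (35%), PC3 0.17 (17%);  cumulative: 0.48, 0.83, 1


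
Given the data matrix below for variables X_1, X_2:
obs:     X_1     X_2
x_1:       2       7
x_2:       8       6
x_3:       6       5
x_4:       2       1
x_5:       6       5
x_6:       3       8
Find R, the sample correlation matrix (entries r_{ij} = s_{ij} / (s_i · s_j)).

Step 1 — column means:
  mean(X_1) = (2 + 8 + 6 + 2 + 6 + 3) / 6 = 27/6 = 4.5
  mean(X_2) = (7 + 6 + 5 + 1 + 5 + 8) / 6 = 32/6 = 5.3333

Step 2 — sample variances and covariances s[i,j] = (1/(n-1)) · Σ_k (x_{k,i} - mean_i) · (x_{k,j} - mean_j), with n-1 = 5:
  s[X_1,X_1] = ((-2.5)·(-2.5) + (3.5)·(3.5) + (1.5)·(1.5) + (-2.5)·(-2.5) + (1.5)·(1.5) + (-1.5)·(-1.5)) / 5 = 31.5/5 = 6.3
  s[X_1,X_2] = ((-2.5)·(1.6667) + (3.5)·(0.6667) + (1.5)·(-0.3333) + (-2.5)·(-4.3333) + (1.5)·(-0.3333) + (-1.5)·(2.6667)) / 5 = 4/5 = 0.8
  s[X_2,X_2] = ((1.6667)·(1.6667) + (0.6667)·(0.6667) + (-0.3333)·(-0.3333) + (-4.3333)·(-4.3333) + (-0.3333)·(-0.3333) + (2.6667)·(2.6667)) / 5 = 29.3333/5 = 5.8667
  Sample standard deviations s_i = √(s[i,i]):
  s(X_1) = √(6.3) = 2.51
  s(X_2) = √(5.8667) = 2.4221

Step 3 — r_{ij} = s_{ij} / (s_i · s_j):
  r[X_1,X_1] = 1 (diagonal).
  r[X_1,X_2] = 0.8 / (2.51 · 2.4221) = 0.8 / 6.0795 = 0.1316
  r[X_2,X_2] = 1 (diagonal).

R is symmetric with unit diagonal. Assembling:

R = [[1, 0.1316],
 [0.1316, 1]]


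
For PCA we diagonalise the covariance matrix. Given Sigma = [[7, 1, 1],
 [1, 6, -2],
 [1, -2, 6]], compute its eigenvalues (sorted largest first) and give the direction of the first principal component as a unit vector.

Step 1 — characteristic polynomial p(λ) = det(λI - Sigma) = λ³ - tr·λ² + c_1·λ - det, where tr = trace, c_1 = sum of the principal 2×2 minors, det = det(Sigma):
  tr = 7 + 6 + 6 = 19,
  c_1 = (7·6 - (1)²) + (7·6 - (1)²) + (6·6 - (-2)²) = 41 + 41 + 32 = 114,
  det = 7·(6·6 - (-2)²) - (1)·((1)·6 - (-2)·(1)) + (1)·((1)·(-2) - 6·(1)) = 7·(32) - (1)·(8) + (1)·(-8) = 208.
  So p(λ) = λ³ - 19λ² + 114λ - 208.
Step 2 — look for an integer root (rational root theorem: any rational root is an integer divisor of 208). Testing λ = 8:
  p(8) = 512 - 1216 + 912 - 208 = 0  ✓
  Dividing out (λ - 8): p(λ) = (λ - 8)(λ² - 11λ + 26).
Step 3 — remaining eigenvalues from the quadratic λ² - 11λ + 26 = 0:
  Δ = 11² - 4·26 = 121 - 104 = 17,  λ = (11 ± √17)/2 = (11 ± 4.1231)/2 ≈ 7.5616 or 3.4384.
  Sorted: λ_1 = 8,  λ_2 = 7.5616,  λ_3 = 3.4384  (check: sum = 19 = tr ✓).

Step 4 — unit eigenvector for λ_1 = 8: v spans the null space of (Sigma - λ_1 I), whose rows are
  r_1 = (-1, 1, 1),  r_2 = (1, -2, -2),  r_3 = (1, -2, -2).
  v is orthogonal to every row, so take v ∝ r_1 × r_2 = ((1)·(-2) - (1)·(-2), (1)·(1) - (-1)·(-2), (-1)·(-2) - (1)·(1)) = (0, -1, 1).
  Rescale (multiply by -1 so the first nonzero entry is positive): u = (0, 1, -1).
  ||u|| = √((0)² + (1)² + (-1)²) = √(2) ≈ 1.4142,  v_1 = u/||u|| ≈ (0, 0.7071, -0.7071) (||v_1|| = 1).

λ_1 = 8,  λ_2 = 7.5616,  λ_3 = 3.4384;  v_1 ≈ (0, 0.7071, -0.7071)


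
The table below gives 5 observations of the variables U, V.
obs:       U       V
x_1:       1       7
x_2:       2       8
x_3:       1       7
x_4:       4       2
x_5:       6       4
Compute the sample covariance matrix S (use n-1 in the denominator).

Step 1 — column means:
  mean(U) = (1 + 2 + 1 + 4 + 6) / 5 = 14/5 = 2.8
  mean(V) = (7 + 8 + 7 + 2 + 4) / 5 = 28/5 = 5.6

Step 2 — sample covariance S[i,j] = (1/(n-1)) · Σ_k (x_{k,i} - mean_i) · (x_{k,j} - mean_j), with n-1 = 4.
  S[U,U] = ((-1.8)·(-1.8) + (-0.8)·(-0.8) + (-1.8)·(-1.8) + (1.2)·(1.2) + (3.2)·(3.2)) / 4 = 18.8/4 = 4.7
  S[U,V] = ((-1.8)·(1.4) + (-0.8)·(2.4) + (-1.8)·(1.4) + (1.2)·(-3.6) + (3.2)·(-1.6)) / 4 = -16.4/4 = -4.1
  S[V,V] = ((1.4)·(1.4) + (2.4)·(2.4) + (1.4)·(1.4) + (-3.6)·(-3.6) + (-1.6)·(-1.6)) / 4 = 25.2/4 = 6.3

S is symmetric (S[j,i] = S[i,j]). Assembling:

S = [[4.7, -4.1],
 [-4.1, 6.3]]


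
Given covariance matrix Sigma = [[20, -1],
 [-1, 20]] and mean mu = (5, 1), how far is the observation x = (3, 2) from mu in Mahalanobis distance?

Step 1 — centre the observation: (x - mu) = (-2, 1).

Step 2 — invert Sigma. det(Sigma) = 20·20 - (-1)² = 399.
  Sigma^{-1} = (1/det) · [[d, -b], [-b, a]] = [[0.0501, 0.0025],
 [0.0025, 0.0501]].

Step 3 — form the quadratic (x - mu)^T · Sigma^{-1} · (x - mu):
  Sigma^{-1} · (x - mu) = (-0.0977, 0.0451).
  (x - mu)^T · [Sigma^{-1} · (x - mu)] = (-2)·(-0.0977) + (1)·(0.0451) = 0.2406.

Step 4 — take square root: d = √(0.2406) ≈ 0.4905.

d(x, mu) = √(0.2406) ≈ 0.4905


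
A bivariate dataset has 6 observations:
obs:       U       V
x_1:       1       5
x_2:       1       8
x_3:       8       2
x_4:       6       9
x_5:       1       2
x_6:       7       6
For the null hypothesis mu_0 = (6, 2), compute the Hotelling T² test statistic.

Step 1 — sample mean vector:
  mean(U) = (1 + 1 + 8 + 6 + 1 + 7) / 6 = 24/6 = 4
  mean(V) = (5 + 8 + 2 + 9 + 2 + 6) / 6 = 32/6 = 5.3333
  x̄ = (4, 5.3333),  deviation x̄ - mu_0 = (4, 5.3333) - (6, 2) = (-2, 3.3333).

Step 2 — sample covariance matrix, S[i,j] = (1/(n-1)) · Σ_k (x_{k,i} - mean_i) · (x_{k,j} - mean_j), divisor n-1 = 5:
  S[U,U] = ((-3)·(-3) + (-3)·(-3) + (4)·(4) + (2)·(2) + (-3)·(-3) + (3)·(3)) / 5 = 56/5 = 11.2
  S[U,V] = ((-3)·(-0.3333) + (-3)·(2.6667) + (4)·(-3.3333) + (2)·(3.6667) + (-3)·(-3.3333) + (3)·(0.6667)) / 5 = -1/5 = -0.2
  S[V,V] = ((-0.3333)·(-0.3333) + (2.6667)·(2.6667) + (-3.3333)·(-3.3333) + (3.6667)·(3.6667) + (-3.3333)·(-3.3333) + (0.6667)·(0.6667)) / 5 = 43.3333/5 = 8.6667
  S = [[11.2, -0.2],
 [-0.2, 8.6667]].

Step 3 — invert S. det(S) = 11.2·8.6667 - (-0.2)² = 97.0267.
  S^{-1} = (1/det) · [[d, -b], [-b, a]] = [[0.0893, 0.0021],
 [0.0021, 0.1154]].

Step 4 — quadratic form (x̄ - mu_0)^T · S^{-1} · (x̄ - mu_0):
  S^{-1} · (x̄ - mu_0) = (-0.1718, 0.3807),
  (x̄ - mu_0)^T · [...] = (-2)·(-0.1718) + (3.3333)·(0.3807) = 1.6124.

Step 5 — scale by n: T² = 6 · 1.6124 = 9.6743.

T² ≈ 9.6743


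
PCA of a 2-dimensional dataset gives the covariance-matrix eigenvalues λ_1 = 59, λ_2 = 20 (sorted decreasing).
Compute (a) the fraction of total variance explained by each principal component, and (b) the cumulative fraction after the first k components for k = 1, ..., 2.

Step 1 — total variance = trace(Sigma) = Σ λ_i = 59 + 20 = 79.

Step 2 — fraction explained by component i = λ_i / Σ λ:
  PC1: 59/79 = 0.7468
  PC2: 20/79 = 0.2532

Step 3 — cumulative fraction after k components = (λ_1 + ... + λ_k) / Σ λ:
  k = 1: 59/79 = 0.7468
  k = 2: (59 + 20)/79 = 79/79 = 1

Summary (fraction, with percent):

explained: PC1 0.7468 (74.68%), PC2 0.2532 (25.32%);  cumulative: 0.7468, 1
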